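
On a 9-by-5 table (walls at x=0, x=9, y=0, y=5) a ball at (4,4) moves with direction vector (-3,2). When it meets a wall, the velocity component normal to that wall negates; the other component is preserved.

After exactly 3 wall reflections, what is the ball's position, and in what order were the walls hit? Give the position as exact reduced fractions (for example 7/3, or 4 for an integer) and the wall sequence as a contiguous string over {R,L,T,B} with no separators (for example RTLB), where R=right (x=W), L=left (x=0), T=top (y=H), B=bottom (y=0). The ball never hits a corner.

Final position: (5,0)
Wall sequence: TLB

1. t=1/2 → T at (5/2,5); v=(-3,-2)
2. t=5/6 → L at (0,10/3); v=(3,-2)
3. t=5/3 → B at (5,0); v=(3,2)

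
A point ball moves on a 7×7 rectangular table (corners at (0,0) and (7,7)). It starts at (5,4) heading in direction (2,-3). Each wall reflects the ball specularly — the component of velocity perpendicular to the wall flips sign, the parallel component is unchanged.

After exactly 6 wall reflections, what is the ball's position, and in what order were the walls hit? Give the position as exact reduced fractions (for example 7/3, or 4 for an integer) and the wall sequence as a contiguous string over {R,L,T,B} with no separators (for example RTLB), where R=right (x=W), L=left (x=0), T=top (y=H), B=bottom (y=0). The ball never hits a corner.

1. t=1 → R at (7,1); v=(-2,-3)
2. t=1/3 → B at (19/3,0); v=(-2,3)
3. t=7/3 → T at (5/3,7); v=(-2,-3)
4. t=5/6 → L at (0,9/2); v=(2,-3)
5. t=3/2 → B at (3,0); v=(2,3)
6. t=2 → R at (7,6); v=(-2,3)

Final position: (7,6)
Wall sequence: RBTLBR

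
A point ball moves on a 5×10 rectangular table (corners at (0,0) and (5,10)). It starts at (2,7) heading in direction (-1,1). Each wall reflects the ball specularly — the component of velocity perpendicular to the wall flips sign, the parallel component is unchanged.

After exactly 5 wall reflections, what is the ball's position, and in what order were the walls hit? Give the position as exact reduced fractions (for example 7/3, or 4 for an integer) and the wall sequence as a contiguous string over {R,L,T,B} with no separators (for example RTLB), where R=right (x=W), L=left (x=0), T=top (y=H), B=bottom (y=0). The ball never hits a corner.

1. t=2 → L at (0,9); v=(1,1)
2. t=1 → T at (1,10); v=(1,-1)
3. t=4 → R at (5,6); v=(-1,-1)
4. t=5 → L at (0,1); v=(1,-1)
5. t=1 → B at (1,0); v=(1,1)

Final position: (1,0)
Wall sequence: LTRLB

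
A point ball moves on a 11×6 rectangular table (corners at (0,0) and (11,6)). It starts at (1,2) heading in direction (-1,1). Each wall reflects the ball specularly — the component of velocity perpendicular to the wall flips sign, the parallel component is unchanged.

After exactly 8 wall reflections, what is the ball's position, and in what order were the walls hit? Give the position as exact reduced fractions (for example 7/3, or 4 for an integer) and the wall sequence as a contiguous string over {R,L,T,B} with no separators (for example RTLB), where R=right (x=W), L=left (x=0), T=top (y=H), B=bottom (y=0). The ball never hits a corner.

1. t=1 → L at (0,3); v=(1,1)
2. t=3 → T at (3,6); v=(1,-1)
3. t=6 → B at (9,0); v=(1,1)
4. t=2 → R at (11,2); v=(-1,1)
5. t=4 → T at (7,6); v=(-1,-1)
6. t=6 → B at (1,0); v=(-1,1)
7. t=1 → L at (0,1); v=(1,1)
8. t=5 → T at (5,6); v=(1,-1)

Final position: (5,6)
Wall sequence: LTBRTBLT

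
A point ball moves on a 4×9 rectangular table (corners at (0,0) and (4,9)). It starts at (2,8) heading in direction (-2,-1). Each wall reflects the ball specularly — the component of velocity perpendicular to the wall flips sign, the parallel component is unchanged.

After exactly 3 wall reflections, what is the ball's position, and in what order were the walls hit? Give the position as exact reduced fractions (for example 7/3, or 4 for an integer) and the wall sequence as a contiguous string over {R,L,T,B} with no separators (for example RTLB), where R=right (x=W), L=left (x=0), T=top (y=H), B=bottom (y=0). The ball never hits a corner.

Final position: (0,3)
Wall sequence: LRL

1. t=1 → L at (0,7); v=(2,-1)
2. t=2 → R at (4,5); v=(-2,-1)
3. t=2 → L at (0,3); v=(2,-1)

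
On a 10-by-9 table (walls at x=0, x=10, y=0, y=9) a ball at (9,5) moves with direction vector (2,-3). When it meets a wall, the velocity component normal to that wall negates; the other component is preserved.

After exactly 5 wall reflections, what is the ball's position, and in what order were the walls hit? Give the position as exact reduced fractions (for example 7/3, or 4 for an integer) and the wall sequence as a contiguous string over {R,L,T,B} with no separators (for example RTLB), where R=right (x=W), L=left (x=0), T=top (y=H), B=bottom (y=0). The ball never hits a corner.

1. t=1/2 → R at (10,7/2); v=(-2,-3)
2. t=7/6 → B at (23/3,0); v=(-2,3)
3. t=3 → T at (5/3,9); v=(-2,-3)
4. t=5/6 → L at (0,13/2); v=(2,-3)
5. t=13/6 → B at (13/3,0); v=(2,3)

Final position: (13/3,0)
Wall sequence: RBTLB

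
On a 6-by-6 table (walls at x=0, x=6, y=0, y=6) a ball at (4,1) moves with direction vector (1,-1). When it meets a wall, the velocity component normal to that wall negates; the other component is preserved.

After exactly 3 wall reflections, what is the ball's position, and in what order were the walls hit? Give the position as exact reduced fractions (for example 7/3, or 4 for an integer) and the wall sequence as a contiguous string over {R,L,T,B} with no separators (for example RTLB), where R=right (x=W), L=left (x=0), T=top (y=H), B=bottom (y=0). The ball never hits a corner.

Final position: (1,6)
Wall sequence: BRT

1. t=1 → B at (5,0); v=(1,1)
2. t=1 → R at (6,1); v=(-1,1)
3. t=5 → T at (1,6); v=(-1,-1)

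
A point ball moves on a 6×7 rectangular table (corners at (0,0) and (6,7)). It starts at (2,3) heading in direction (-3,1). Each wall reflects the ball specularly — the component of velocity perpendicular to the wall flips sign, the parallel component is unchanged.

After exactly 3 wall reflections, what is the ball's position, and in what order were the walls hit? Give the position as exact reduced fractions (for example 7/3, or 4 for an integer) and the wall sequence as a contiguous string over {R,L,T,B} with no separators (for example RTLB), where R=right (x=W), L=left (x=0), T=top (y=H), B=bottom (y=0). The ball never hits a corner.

1. t=2/3 → L at (0,11/3); v=(3,1)
2. t=2 → R at (6,17/3); v=(-3,1)
3. t=4/3 → T at (2,7); v=(-3,-1)

Final position: (2,7)
Wall sequence: LRT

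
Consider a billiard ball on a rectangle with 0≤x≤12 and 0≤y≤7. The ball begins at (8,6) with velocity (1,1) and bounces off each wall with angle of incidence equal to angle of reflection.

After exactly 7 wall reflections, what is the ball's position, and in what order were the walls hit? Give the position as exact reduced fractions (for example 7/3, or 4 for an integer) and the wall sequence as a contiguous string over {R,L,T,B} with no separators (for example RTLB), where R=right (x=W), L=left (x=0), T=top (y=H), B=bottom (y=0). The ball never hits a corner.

1. t=1 → T at (9,7); v=(1,-1)
2. t=3 → R at (12,4); v=(-1,-1)
3. t=4 → B at (8,0); v=(-1,1)
4. t=7 → T at (1,7); v=(-1,-1)
5. t=1 → L at (0,6); v=(1,-1)
6. t=6 → B at (6,0); v=(1,1)
7. t=6 → R at (12,6); v=(-1,1)

Final position: (12,6)
Wall sequence: TRBTLBR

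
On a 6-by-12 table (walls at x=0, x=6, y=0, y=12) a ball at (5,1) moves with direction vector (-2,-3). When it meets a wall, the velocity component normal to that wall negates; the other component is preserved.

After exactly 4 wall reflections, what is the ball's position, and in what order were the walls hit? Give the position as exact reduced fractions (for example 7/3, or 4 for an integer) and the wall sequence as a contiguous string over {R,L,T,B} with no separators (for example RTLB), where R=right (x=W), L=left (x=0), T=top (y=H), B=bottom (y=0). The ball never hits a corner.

Final position: (6,17/2)
Wall sequence: BLTR

1. t=1/3 → B at (13/3,0); v=(-2,3)
2. t=13/6 → L at (0,13/2); v=(2,3)
3. t=11/6 → T at (11/3,12); v=(2,-3)
4. t=7/6 → R at (6,17/2); v=(-2,-3)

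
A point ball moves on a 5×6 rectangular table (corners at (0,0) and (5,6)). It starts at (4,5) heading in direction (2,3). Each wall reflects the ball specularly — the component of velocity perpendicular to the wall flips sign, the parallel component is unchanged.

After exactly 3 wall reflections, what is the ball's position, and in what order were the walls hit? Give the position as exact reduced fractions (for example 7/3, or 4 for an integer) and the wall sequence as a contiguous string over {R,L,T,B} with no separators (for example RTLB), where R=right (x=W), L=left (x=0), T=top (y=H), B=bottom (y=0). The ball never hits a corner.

Final position: (4/3,0)
Wall sequence: TRB

1. t=1/3 → T at (14/3,6); v=(2,-3)
2. t=1/6 → R at (5,11/2); v=(-2,-3)
3. t=11/6 → B at (4/3,0); v=(-2,3)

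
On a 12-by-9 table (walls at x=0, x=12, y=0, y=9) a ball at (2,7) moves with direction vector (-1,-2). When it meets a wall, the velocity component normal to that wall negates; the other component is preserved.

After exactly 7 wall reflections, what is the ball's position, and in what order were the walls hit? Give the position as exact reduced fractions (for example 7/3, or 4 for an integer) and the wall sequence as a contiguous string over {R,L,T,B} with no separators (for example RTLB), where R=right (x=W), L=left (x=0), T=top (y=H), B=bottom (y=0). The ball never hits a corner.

1. t=2 → L at (0,3); v=(1,-2)
2. t=3/2 → B at (3/2,0); v=(1,2)
3. t=9/2 → T at (6,9); v=(1,-2)
4. t=9/2 → B at (21/2,0); v=(1,2)
5. t=3/2 → R at (12,3); v=(-1,2)
6. t=3 → T at (9,9); v=(-1,-2)
7. t=9/2 → B at (9/2,0); v=(-1,2)

Final position: (9/2,0)
Wall sequence: LBTBRTB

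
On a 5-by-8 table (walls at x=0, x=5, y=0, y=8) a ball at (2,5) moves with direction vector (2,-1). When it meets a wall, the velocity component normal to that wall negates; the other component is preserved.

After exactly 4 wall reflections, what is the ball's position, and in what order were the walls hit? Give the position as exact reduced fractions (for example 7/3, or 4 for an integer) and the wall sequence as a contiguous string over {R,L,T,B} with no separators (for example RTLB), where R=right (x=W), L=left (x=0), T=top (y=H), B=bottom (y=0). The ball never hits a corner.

1. t=3/2 → R at (5,7/2); v=(-2,-1)
2. t=5/2 → L at (0,1); v=(2,-1)
3. t=1 → B at (2,0); v=(2,1)
4. t=3/2 → R at (5,3/2); v=(-2,1)

Final position: (5,3/2)
Wall sequence: RLBR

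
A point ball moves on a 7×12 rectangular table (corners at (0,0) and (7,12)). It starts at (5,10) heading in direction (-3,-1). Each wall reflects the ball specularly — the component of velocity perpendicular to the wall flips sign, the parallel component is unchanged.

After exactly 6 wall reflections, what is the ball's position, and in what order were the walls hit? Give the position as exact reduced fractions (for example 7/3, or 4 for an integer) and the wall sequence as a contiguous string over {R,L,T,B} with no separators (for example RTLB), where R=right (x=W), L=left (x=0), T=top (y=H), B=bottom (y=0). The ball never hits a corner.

Final position: (0,1)
Wall sequence: LRLRBL

1. t=5/3 → L at (0,25/3); v=(3,-1)
2. t=7/3 → R at (7,6); v=(-3,-1)
3. t=7/3 → L at (0,11/3); v=(3,-1)
4. t=7/3 → R at (7,4/3); v=(-3,-1)
5. t=4/3 → B at (3,0); v=(-3,1)
6. t=1 → L at (0,1); v=(3,1)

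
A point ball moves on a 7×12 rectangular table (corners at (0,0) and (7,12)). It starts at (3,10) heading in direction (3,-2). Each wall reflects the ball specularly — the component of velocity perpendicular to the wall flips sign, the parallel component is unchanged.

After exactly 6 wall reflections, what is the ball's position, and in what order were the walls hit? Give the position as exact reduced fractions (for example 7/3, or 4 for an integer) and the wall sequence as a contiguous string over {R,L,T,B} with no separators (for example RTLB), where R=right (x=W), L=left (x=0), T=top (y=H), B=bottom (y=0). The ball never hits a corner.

1. t=4/3 → R at (7,22/3); v=(-3,-2)
2. t=7/3 → L at (0,8/3); v=(3,-2)
3. t=4/3 → B at (4,0); v=(3,2)
4. t=1 → R at (7,2); v=(-3,2)
5. t=7/3 → L at (0,20/3); v=(3,2)
6. t=7/3 → R at (7,34/3); v=(-3,2)

Final position: (7,34/3)
Wall sequence: RLBRLR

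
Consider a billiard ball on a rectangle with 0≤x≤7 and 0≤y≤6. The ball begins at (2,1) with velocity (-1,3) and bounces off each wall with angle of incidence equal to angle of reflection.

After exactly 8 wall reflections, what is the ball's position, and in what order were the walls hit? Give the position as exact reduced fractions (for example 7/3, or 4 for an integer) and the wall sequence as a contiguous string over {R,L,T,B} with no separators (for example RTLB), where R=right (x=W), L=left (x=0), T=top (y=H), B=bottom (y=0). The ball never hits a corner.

Final position: (13/3,0)
Wall sequence: TLBTBRTB

1. t=5/3 → T at (1/3,6); v=(-1,-3)
2. t=1/3 → L at (0,5); v=(1,-3)
3. t=5/3 → B at (5/3,0); v=(1,3)
4. t=2 → T at (11/3,6); v=(1,-3)
5. t=2 → B at (17/3,0); v=(1,3)
6. t=4/3 → R at (7,4); v=(-1,3)
7. t=2/3 → T at (19/3,6); v=(-1,-3)
8. t=2 → B at (13/3,0); v=(-1,3)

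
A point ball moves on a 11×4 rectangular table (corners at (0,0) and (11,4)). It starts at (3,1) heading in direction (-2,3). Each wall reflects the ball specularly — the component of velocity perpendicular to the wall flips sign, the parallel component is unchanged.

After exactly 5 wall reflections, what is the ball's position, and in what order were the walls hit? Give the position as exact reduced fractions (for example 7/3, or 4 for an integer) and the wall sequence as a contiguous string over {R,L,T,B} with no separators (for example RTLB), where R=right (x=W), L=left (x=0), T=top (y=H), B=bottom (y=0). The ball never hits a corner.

1. t=1 → T at (1,4); v=(-2,-3)
2. t=1/2 → L at (0,5/2); v=(2,-3)
3. t=5/6 → B at (5/3,0); v=(2,3)
4. t=4/3 → T at (13/3,4); v=(2,-3)
5. t=4/3 → B at (7,0); v=(2,3)

Final position: (7,0)
Wall sequence: TLBTB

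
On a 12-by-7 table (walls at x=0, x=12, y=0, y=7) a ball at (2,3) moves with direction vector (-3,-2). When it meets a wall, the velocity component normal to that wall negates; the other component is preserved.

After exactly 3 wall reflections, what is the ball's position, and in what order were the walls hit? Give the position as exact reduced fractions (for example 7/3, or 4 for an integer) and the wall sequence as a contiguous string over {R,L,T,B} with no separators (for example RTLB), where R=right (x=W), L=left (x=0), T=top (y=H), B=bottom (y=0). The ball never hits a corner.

Final position: (12,19/3)
Wall sequence: LBR

1. t=2/3 → L at (0,5/3); v=(3,-2)
2. t=5/6 → B at (5/2,0); v=(3,2)
3. t=19/6 → R at (12,19/3); v=(-3,2)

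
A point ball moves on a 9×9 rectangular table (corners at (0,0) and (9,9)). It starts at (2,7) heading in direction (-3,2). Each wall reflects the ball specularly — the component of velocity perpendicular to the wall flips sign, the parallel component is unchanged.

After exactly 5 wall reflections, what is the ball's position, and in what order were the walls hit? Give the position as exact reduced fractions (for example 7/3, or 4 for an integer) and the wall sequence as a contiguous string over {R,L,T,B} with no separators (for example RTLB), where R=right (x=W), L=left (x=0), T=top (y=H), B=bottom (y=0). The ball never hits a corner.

1. t=2/3 → L at (0,25/3); v=(3,2)
2. t=1/3 → T at (1,9); v=(3,-2)
3. t=8/3 → R at (9,11/3); v=(-3,-2)
4. t=11/6 → B at (7/2,0); v=(-3,2)
5. t=7/6 → L at (0,7/3); v=(3,2)

Final position: (0,7/3)
Wall sequence: LTRBL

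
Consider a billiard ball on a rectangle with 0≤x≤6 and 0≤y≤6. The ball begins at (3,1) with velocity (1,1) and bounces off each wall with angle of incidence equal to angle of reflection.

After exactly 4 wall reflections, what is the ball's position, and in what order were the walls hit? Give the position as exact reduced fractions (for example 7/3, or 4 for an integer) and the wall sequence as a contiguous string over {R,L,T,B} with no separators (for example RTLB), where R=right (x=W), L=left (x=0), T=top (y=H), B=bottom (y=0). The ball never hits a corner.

1. t=3 → R at (6,4); v=(-1,1)
2. t=2 → T at (4,6); v=(-1,-1)
3. t=4 → L at (0,2); v=(1,-1)
4. t=2 → B at (2,0); v=(1,1)

Final position: (2,0)
Wall sequence: RTLB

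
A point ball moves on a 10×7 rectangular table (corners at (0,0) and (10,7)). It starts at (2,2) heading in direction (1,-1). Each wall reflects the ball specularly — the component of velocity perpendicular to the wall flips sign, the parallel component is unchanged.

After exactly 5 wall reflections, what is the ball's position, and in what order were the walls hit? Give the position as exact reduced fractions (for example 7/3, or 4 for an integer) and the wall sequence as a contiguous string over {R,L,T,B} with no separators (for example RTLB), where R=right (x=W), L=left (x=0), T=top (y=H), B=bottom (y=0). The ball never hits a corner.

Final position: (0,2)
Wall sequence: BRTBL

1. t=2 → B at (4,0); v=(1,1)
2. t=6 → R at (10,6); v=(-1,1)
3. t=1 → T at (9,7); v=(-1,-1)
4. t=7 → B at (2,0); v=(-1,1)
5. t=2 → L at (0,2); v=(1,1)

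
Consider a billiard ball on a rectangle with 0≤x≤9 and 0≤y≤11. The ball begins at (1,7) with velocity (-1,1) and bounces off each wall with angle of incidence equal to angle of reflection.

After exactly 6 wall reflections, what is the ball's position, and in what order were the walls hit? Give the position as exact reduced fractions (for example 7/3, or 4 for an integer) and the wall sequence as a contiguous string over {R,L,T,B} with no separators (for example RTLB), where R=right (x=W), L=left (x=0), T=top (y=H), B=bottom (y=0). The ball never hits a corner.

Final position: (7,11)
Wall sequence: LTRBLT

1. t=1 → L at (0,8); v=(1,1)
2. t=3 → T at (3,11); v=(1,-1)
3. t=6 → R at (9,5); v=(-1,-1)
4. t=5 → B at (4,0); v=(-1,1)
5. t=4 → L at (0,4); v=(1,1)
6. t=7 → T at (7,11); v=(1,-1)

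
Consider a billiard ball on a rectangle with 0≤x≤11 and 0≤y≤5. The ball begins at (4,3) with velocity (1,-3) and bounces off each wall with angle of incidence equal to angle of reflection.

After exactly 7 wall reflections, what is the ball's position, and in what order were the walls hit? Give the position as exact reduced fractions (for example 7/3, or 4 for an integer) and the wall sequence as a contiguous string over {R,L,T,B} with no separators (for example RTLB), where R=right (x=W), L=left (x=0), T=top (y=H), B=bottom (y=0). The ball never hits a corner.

Final position: (26/3,5)
Wall sequence: BTBTRBT

1. t=1 → B at (5,0); v=(1,3)
2. t=5/3 → T at (20/3,5); v=(1,-3)
3. t=5/3 → B at (25/3,0); v=(1,3)
4. t=5/3 → T at (10,5); v=(1,-3)
5. t=1 → R at (11,2); v=(-1,-3)
6. t=2/3 → B at (31/3,0); v=(-1,3)
7. t=5/3 → T at (26/3,5); v=(-1,-3)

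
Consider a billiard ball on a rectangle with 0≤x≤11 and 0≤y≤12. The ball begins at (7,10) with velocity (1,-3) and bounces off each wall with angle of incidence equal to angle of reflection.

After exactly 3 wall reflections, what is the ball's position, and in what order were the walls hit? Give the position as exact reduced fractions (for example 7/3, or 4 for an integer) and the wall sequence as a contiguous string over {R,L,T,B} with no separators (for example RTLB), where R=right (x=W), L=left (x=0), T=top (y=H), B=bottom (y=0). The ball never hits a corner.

1. t=10/3 → B at (31/3,0); v=(1,3)
2. t=2/3 → R at (11,2); v=(-1,3)
3. t=10/3 → T at (23/3,12); v=(-1,-3)

Final position: (23/3,12)
Wall sequence: BRT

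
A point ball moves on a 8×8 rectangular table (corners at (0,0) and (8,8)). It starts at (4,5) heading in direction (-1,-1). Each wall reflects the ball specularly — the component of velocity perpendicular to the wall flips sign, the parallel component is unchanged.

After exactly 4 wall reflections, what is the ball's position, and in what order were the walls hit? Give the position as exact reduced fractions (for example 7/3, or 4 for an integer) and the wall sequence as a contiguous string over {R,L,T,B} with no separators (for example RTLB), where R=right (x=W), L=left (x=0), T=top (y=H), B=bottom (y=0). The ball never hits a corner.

Final position: (7,8)
Wall sequence: LBRT

1. t=4 → L at (0,1); v=(1,-1)
2. t=1 → B at (1,0); v=(1,1)
3. t=7 → R at (8,7); v=(-1,1)
4. t=1 → T at (7,8); v=(-1,-1)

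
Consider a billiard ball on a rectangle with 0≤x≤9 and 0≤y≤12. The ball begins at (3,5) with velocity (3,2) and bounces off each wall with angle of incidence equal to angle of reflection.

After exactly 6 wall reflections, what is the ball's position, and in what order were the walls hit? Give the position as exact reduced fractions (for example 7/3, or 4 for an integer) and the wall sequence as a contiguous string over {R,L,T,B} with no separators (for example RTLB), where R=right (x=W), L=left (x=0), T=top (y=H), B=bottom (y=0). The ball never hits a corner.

Final position: (0,3)
Wall sequence: RTLRBL

1. t=2 → R at (9,9); v=(-3,2)
2. t=3/2 → T at (9/2,12); v=(-3,-2)
3. t=3/2 → L at (0,9); v=(3,-2)
4. t=3 → R at (9,3); v=(-3,-2)
5. t=3/2 → B at (9/2,0); v=(-3,2)
6. t=3/2 → L at (0,3); v=(3,2)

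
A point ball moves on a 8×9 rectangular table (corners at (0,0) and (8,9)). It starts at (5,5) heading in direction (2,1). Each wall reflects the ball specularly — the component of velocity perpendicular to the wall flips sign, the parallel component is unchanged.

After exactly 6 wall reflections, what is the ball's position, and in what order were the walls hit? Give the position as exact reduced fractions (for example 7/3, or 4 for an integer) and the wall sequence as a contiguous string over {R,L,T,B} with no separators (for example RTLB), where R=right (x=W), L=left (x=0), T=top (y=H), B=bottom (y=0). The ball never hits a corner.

1. t=3/2 → R at (8,13/2); v=(-2,1)
2. t=5/2 → T at (3,9); v=(-2,-1)
3. t=3/2 → L at (0,15/2); v=(2,-1)
4. t=4 → R at (8,7/2); v=(-2,-1)
5. t=7/2 → B at (1,0); v=(-2,1)
6. t=1/2 → L at (0,1/2); v=(2,1)

Final position: (0,1/2)
Wall sequence: RTLRBL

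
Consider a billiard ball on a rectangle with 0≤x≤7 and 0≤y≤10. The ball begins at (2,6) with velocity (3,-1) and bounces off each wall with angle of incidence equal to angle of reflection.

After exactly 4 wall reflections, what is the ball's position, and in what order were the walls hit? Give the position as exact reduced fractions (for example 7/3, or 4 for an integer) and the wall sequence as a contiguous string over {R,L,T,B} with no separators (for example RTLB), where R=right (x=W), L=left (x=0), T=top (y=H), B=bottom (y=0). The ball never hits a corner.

Final position: (7,1/3)
Wall sequence: RLBR

1. t=5/3 → R at (7,13/3); v=(-3,-1)
2. t=7/3 → L at (0,2); v=(3,-1)
3. t=2 → B at (6,0); v=(3,1)
4. t=1/3 → R at (7,1/3); v=(-3,1)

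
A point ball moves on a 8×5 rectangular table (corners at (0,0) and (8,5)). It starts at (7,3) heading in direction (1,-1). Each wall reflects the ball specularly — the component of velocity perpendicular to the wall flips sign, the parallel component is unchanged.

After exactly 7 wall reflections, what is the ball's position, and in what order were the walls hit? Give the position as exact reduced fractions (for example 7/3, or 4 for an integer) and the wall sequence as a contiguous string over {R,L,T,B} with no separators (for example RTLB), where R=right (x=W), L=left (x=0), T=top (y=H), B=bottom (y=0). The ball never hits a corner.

1. t=1 → R at (8,2); v=(-1,-1)
2. t=2 → B at (6,0); v=(-1,1)
3. t=5 → T at (1,5); v=(-1,-1)
4. t=1 → L at (0,4); v=(1,-1)
5. t=4 → B at (4,0); v=(1,1)
6. t=4 → R at (8,4); v=(-1,1)
7. t=1 → T at (7,5); v=(-1,-1)

Final position: (7,5)
Wall sequence: RBTLBRT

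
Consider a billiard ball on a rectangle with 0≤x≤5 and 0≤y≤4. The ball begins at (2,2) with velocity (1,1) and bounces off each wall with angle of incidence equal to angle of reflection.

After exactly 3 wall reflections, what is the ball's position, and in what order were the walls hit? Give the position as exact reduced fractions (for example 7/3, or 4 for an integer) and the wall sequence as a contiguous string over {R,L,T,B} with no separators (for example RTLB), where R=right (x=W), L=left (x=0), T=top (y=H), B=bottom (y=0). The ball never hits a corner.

Final position: (2,0)
Wall sequence: TRB

1. t=2 → T at (4,4); v=(1,-1)
2. t=1 → R at (5,3); v=(-1,-1)
3. t=3 → B at (2,0); v=(-1,1)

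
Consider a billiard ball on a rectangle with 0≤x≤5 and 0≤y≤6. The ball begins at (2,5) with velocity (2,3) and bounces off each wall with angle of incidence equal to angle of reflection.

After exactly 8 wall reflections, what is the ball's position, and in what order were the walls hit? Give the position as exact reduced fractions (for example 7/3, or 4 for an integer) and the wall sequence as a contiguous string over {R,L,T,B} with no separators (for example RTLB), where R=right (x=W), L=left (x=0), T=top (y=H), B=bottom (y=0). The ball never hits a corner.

1. t=1/3 → T at (8/3,6); v=(2,-3)
2. t=7/6 → R at (5,5/2); v=(-2,-3)
3. t=5/6 → B at (10/3,0); v=(-2,3)
4. t=5/3 → L at (0,5); v=(2,3)
5. t=1/3 → T at (2/3,6); v=(2,-3)
6. t=2 → B at (14/3,0); v=(2,3)
7. t=1/6 → R at (5,1/2); v=(-2,3)
8. t=11/6 → T at (4/3,6); v=(-2,-3)

Final position: (4/3,6)
Wall sequence: TRBLTBRT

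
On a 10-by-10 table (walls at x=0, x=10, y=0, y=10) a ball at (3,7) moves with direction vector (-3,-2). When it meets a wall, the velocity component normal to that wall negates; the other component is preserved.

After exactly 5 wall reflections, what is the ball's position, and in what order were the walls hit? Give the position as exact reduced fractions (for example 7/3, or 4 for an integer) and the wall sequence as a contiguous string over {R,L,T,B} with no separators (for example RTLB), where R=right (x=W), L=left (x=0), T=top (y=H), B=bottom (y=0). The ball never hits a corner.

Final position: (5/2,10)
Wall sequence: LBRLT

1. t=1 → L at (0,5); v=(3,-2)
2. t=5/2 → B at (15/2,0); v=(3,2)
3. t=5/6 → R at (10,5/3); v=(-3,2)
4. t=10/3 → L at (0,25/3); v=(3,2)
5. t=5/6 → T at (5/2,10); v=(3,-2)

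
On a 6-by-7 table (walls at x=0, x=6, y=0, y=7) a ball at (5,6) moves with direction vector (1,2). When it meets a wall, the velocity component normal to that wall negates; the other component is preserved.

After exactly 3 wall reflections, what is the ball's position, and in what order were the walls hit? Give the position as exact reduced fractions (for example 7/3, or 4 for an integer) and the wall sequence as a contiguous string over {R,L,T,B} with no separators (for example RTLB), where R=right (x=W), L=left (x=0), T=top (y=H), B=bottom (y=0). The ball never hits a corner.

Final position: (3,0)
Wall sequence: TRB

1. t=1/2 → T at (11/2,7); v=(1,-2)
2. t=1/2 → R at (6,6); v=(-1,-2)
3. t=3 → B at (3,0); v=(-1,2)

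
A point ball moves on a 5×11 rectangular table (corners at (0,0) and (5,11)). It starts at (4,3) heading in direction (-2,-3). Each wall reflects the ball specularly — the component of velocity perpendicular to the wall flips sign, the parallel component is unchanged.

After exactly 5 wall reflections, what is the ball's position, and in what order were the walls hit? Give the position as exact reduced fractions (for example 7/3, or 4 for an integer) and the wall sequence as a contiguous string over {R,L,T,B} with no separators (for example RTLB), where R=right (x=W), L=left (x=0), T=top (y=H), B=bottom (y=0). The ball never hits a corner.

Final position: (0,4)
Wall sequence: BLRTL

1. t=1 → B at (2,0); v=(-2,3)
2. t=1 → L at (0,3); v=(2,3)
3. t=5/2 → R at (5,21/2); v=(-2,3)
4. t=1/6 → T at (14/3,11); v=(-2,-3)
5. t=7/3 → L at (0,4); v=(2,-3)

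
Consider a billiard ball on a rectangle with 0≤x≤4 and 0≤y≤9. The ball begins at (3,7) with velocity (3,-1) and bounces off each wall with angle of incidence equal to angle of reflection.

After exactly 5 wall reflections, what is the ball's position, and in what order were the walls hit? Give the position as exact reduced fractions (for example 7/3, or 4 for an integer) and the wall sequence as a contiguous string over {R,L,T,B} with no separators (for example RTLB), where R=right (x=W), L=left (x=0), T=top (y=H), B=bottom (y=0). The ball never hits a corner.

1. t=1/3 → R at (4,20/3); v=(-3,-1)
2. t=4/3 → L at (0,16/3); v=(3,-1)
3. t=4/3 → R at (4,4); v=(-3,-1)
4. t=4/3 → L at (0,8/3); v=(3,-1)
5. t=4/3 → R at (4,4/3); v=(-3,-1)

Final position: (4,4/3)
Wall sequence: RLRLR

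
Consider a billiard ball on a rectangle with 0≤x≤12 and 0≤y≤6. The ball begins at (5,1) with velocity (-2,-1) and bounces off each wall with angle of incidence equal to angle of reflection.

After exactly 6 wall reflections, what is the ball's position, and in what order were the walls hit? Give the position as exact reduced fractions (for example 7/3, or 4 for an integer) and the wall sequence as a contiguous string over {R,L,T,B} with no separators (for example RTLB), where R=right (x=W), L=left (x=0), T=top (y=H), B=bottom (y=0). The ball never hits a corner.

Final position: (0,3/2)
Wall sequence: BLTRBL

1. t=1 → B at (3,0); v=(-2,1)
2. t=3/2 → L at (0,3/2); v=(2,1)
3. t=9/2 → T at (9,6); v=(2,-1)
4. t=3/2 → R at (12,9/2); v=(-2,-1)
5. t=9/2 → B at (3,0); v=(-2,1)
6. t=3/2 → L at (0,3/2); v=(2,1)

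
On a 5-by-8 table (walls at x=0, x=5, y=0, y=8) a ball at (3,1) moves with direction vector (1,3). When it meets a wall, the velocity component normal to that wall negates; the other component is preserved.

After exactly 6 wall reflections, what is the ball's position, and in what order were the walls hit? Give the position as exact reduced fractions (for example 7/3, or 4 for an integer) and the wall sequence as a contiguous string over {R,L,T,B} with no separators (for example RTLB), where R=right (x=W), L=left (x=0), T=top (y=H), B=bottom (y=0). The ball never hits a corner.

1. t=2 → R at (5,7); v=(-1,3)
2. t=1/3 → T at (14/3,8); v=(-1,-3)
3. t=8/3 → B at (2,0); v=(-1,3)
4. t=2 → L at (0,6); v=(1,3)
5. t=2/3 → T at (2/3,8); v=(1,-3)
6. t=8/3 → B at (10/3,0); v=(1,3)

Final position: (10/3,0)
Wall sequence: RTBLTB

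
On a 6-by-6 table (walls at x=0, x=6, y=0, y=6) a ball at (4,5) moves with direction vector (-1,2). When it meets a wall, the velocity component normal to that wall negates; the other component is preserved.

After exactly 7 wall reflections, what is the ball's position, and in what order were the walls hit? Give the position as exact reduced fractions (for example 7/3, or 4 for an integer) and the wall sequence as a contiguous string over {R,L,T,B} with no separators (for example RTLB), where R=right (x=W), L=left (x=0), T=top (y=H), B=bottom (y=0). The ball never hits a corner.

1. t=1/2 → T at (7/2,6); v=(-1,-2)
2. t=3 → B at (1/2,0); v=(-1,2)
3. t=1/2 → L at (0,1); v=(1,2)
4. t=5/2 → T at (5/2,6); v=(1,-2)
5. t=3 → B at (11/2,0); v=(1,2)
6. t=1/2 → R at (6,1); v=(-1,2)
7. t=5/2 → T at (7/2,6); v=(-1,-2)

Final position: (7/2,6)
Wall sequence: TBLTBRT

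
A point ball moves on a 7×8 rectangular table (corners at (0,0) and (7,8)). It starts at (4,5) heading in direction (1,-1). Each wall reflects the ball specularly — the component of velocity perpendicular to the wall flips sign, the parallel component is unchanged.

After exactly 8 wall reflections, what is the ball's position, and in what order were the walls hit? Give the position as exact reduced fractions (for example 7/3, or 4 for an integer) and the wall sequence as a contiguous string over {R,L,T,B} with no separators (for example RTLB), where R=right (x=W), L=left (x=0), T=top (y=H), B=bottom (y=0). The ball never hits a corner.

Final position: (5,8)
Wall sequence: RBLTRBLT

1. t=3 → R at (7,2); v=(-1,-1)
2. t=2 → B at (5,0); v=(-1,1)
3. t=5 → L at (0,5); v=(1,1)
4. t=3 → T at (3,8); v=(1,-1)
5. t=4 → R at (7,4); v=(-1,-1)
6. t=4 → B at (3,0); v=(-1,1)
7. t=3 → L at (0,3); v=(1,1)
8. t=5 → T at (5,8); v=(1,-1)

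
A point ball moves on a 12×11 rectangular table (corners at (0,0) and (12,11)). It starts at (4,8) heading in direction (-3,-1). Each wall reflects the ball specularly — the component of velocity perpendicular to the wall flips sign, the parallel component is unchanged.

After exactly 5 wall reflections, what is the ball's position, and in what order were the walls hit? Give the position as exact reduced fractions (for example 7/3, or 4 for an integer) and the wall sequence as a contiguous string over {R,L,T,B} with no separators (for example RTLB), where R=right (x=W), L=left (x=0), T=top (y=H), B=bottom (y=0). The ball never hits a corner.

Final position: (12,16/3)
Wall sequence: LRBLR

1. t=4/3 → L at (0,20/3); v=(3,-1)
2. t=4 → R at (12,8/3); v=(-3,-1)
3. t=8/3 → B at (4,0); v=(-3,1)
4. t=4/3 → L at (0,4/3); v=(3,1)
5. t=4 → R at (12,16/3); v=(-3,1)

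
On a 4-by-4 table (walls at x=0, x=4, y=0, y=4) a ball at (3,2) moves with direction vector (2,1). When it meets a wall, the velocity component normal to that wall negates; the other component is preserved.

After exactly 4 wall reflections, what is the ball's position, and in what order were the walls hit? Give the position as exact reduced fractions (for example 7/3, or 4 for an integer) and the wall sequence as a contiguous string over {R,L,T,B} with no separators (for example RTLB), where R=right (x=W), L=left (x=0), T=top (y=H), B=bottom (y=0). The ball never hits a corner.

Final position: (4,3/2)
Wall sequence: RTLR

1. t=1/2 → R at (4,5/2); v=(-2,1)
2. t=3/2 → T at (1,4); v=(-2,-1)
3. t=1/2 → L at (0,7/2); v=(2,-1)
4. t=2 → R at (4,3/2); v=(-2,-1)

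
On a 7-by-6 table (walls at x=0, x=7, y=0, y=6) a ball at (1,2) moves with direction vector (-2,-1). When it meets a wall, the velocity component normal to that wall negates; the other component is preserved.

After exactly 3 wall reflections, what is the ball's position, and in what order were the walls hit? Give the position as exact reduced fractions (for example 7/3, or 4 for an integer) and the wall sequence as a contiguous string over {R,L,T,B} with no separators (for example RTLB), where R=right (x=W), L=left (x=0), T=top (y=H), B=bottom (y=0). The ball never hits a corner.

1. t=1/2 → L at (0,3/2); v=(2,-1)
2. t=3/2 → B at (3,0); v=(2,1)
3. t=2 → R at (7,2); v=(-2,1)

Final position: (7,2)
Wall sequence: LBR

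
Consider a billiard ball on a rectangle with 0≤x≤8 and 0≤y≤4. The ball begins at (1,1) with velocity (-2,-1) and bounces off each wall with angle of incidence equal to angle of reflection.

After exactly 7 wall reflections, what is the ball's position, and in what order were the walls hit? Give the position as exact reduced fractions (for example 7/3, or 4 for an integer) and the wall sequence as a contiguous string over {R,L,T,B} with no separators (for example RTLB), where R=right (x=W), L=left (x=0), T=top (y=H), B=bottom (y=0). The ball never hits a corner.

Final position: (8,7/2)
Wall sequence: LBRTLBR

1. t=1/2 → L at (0,1/2); v=(2,-1)
2. t=1/2 → B at (1,0); v=(2,1)
3. t=7/2 → R at (8,7/2); v=(-2,1)
4. t=1/2 → T at (7,4); v=(-2,-1)
5. t=7/2 → L at (0,1/2); v=(2,-1)
6. t=1/2 → B at (1,0); v=(2,1)
7. t=7/2 → R at (8,7/2); v=(-2,1)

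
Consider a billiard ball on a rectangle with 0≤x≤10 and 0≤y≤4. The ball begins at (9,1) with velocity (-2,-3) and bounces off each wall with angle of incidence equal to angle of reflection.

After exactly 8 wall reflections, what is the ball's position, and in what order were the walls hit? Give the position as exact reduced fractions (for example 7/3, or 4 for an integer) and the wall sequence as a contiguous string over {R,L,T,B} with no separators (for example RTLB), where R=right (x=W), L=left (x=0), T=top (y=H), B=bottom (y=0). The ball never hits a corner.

1. t=1/3 → B at (25/3,0); v=(-2,3)
2. t=4/3 → T at (17/3,4); v=(-2,-3)
3. t=4/3 → B at (3,0); v=(-2,3)
4. t=4/3 → T at (1/3,4); v=(-2,-3)
5. t=1/6 → L at (0,7/2); v=(2,-3)
6. t=7/6 → B at (7/3,0); v=(2,3)
7. t=4/3 → T at (5,4); v=(2,-3)
8. t=4/3 → B at (23/3,0); v=(2,3)

Final position: (23/3,0)
Wall sequence: BTBTLBTB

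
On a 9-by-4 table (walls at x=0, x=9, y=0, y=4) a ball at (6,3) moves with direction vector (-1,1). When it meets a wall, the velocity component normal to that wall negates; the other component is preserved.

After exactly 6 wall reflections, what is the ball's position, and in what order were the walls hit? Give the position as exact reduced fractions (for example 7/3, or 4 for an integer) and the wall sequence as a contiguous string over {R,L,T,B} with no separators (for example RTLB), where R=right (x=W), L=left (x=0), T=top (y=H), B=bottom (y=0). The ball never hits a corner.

1. t=1 → T at (5,4); v=(-1,-1)
2. t=4 → B at (1,0); v=(-1,1)
3. t=1 → L at (0,1); v=(1,1)
4. t=3 → T at (3,4); v=(1,-1)
5. t=4 → B at (7,0); v=(1,1)
6. t=2 → R at (9,2); v=(-1,1)

Final position: (9,2)
Wall sequence: TBLTBR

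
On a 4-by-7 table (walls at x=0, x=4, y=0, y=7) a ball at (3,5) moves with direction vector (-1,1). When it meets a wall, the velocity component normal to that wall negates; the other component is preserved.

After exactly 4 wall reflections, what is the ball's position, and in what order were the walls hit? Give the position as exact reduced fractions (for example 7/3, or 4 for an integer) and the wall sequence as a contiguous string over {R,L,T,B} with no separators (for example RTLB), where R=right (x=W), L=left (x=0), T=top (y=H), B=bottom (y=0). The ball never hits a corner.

Final position: (2,0)
Wall sequence: TLRB

1. t=2 → T at (1,7); v=(-1,-1)
2. t=1 → L at (0,6); v=(1,-1)
3. t=4 → R at (4,2); v=(-1,-1)
4. t=2 → B at (2,0); v=(-1,1)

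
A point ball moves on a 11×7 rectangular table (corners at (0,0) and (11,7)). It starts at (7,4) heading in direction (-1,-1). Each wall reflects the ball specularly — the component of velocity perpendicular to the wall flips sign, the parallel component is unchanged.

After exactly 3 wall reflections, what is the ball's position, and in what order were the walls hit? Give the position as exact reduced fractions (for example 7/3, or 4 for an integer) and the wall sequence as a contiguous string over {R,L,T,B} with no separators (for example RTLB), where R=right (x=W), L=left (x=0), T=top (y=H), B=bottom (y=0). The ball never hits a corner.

Final position: (4,7)
Wall sequence: BLT

1. t=4 → B at (3,0); v=(-1,1)
2. t=3 → L at (0,3); v=(1,1)
3. t=4 → T at (4,7); v=(1,-1)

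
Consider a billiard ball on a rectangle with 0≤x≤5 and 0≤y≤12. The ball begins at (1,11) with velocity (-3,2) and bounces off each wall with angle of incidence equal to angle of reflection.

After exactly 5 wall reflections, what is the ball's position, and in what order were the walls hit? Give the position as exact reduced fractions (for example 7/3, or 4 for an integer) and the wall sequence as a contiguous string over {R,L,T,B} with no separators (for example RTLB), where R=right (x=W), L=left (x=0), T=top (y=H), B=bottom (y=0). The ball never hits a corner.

1. t=1/3 → L at (0,35/3); v=(3,2)
2. t=1/6 → T at (1/2,12); v=(3,-2)
3. t=3/2 → R at (5,9); v=(-3,-2)
4. t=5/3 → L at (0,17/3); v=(3,-2)
5. t=5/3 → R at (5,7/3); v=(-3,-2)

Final position: (5,7/3)
Wall sequence: LTRLR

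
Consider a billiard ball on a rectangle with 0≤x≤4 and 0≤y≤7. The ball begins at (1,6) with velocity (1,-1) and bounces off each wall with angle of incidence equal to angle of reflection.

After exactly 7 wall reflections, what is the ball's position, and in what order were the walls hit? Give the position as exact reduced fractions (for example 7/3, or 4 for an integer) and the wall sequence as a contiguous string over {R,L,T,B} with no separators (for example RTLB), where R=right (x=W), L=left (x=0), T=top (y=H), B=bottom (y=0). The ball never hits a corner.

1. t=3 → R at (4,3); v=(-1,-1)
2. t=3 → B at (1,0); v=(-1,1)
3. t=1 → L at (0,1); v=(1,1)
4. t=4 → R at (4,5); v=(-1,1)
5. t=2 → T at (2,7); v=(-1,-1)
6. t=2 → L at (0,5); v=(1,-1)
7. t=4 → R at (4,1); v=(-1,-1)

Final position: (4,1)
Wall sequence: RBLRTLR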